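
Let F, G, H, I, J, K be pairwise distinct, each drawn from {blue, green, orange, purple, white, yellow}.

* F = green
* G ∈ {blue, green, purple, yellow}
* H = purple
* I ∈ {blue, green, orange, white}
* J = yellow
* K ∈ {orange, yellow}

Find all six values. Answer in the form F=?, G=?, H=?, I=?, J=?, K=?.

F=green, G=blue, H=purple, I=white, J=yellow, K=orange

F must be green (only option left). Strike green from G, I.
H must be purple (only option left). Remove purple from G.
J must be yellow (only option left). Remove yellow from G, K.
K must be orange (only option left). Eliminate orange elsewhere: I.
That leaves G = blue. So I can't be blue.
I's domain is down to {white}, so I = white.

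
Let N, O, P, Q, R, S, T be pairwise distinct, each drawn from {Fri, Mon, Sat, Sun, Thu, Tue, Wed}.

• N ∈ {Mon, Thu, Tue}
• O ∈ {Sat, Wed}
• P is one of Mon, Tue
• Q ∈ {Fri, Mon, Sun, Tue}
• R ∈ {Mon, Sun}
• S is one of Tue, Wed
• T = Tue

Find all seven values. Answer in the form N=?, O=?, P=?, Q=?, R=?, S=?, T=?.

T must be Tue (only option left). Remove Tue from N, P, Q, S.
P must be Mon (only option left). So N, Q, R can't be Mon.
That leaves R = Sun. So Q can't be Sun.
S has just one choice, so S = Wed. Remove Wed from O.
N's domain is down to {Thu}, so N = Thu.
O's domain is down to {Sat}, so O = Sat.
Q's domain is down to {Fri}, so Q = Fri.

N=Thu, O=Sat, P=Mon, Q=Fri, R=Sun, S=Wed, T=Tue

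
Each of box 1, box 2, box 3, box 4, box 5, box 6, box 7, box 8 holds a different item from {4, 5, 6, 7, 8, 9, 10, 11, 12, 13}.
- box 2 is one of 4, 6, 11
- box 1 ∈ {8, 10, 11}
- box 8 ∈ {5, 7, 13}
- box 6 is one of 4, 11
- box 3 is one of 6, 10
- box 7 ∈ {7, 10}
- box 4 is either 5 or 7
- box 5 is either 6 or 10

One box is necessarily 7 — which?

Among the 8 variables, 8 fits only box 1 (and all 8 values in {4, 5, 6, 7, 8, 10, 11, 13} must be used), so box 1 = 8.
The 7 still-open variables draw from only 7 values {4, 5, 6, 7, 10, 11, 13}, so each is used; only box 8 can be 13, hence box 8 = 13.
The 6 still-open variables draw from only 6 values {4, 5, 6, 7, 10, 11}, so each is used; only box 4 can be 5, hence box 4 = 5.
The 5 still-open variables together cover exactly {4, 6, 7, 10, 11} — 5 values for 5 variables — and 7 appears only in box 7's list, so box 7 = 7.

box 7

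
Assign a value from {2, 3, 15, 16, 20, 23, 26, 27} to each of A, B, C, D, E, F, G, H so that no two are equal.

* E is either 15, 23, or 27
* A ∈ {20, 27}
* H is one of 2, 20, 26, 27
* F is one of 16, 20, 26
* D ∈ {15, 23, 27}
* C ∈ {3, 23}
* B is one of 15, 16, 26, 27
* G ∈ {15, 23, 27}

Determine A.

20

The 8 variables draw from only 8 values {2, 3, 15, 16, 20, 23, 26, 27}, so each is used; only H can be 2, hence H = 2.
The 7 still-open variables together cover exactly {3, 15, 16, 20, 23, 26, 27} — 7 values for 7 variables — and 3 appears only in C's list, so C = 3.
D, E, G share exactly the 3 values {15, 23, 27}; by pigeonhole those values go to them, so strike 15, 23, 27 from A, B.
So A = 20.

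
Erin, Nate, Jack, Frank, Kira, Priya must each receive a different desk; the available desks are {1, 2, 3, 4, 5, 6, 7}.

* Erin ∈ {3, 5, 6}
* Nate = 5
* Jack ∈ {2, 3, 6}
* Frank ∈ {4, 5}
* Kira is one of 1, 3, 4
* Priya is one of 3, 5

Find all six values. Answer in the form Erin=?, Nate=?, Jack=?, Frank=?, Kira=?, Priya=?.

Erin=6, Nate=5, Jack=2, Frank=4, Kira=1, Priya=3

Nate's domain is down to {5}, so Nate = 5. So Erin, Frank, Priya can't be 5.
Frank's domain is down to {4}, so Frank = 4. Remove 4 from Kira.
Priya must be 3 (only option left). Eliminate 3 elsewhere: Erin, Jack, Kira.
That leaves Erin = 6. Eliminate 6 elsewhere: Jack.
Jack must be 2 (only option left).
Kira must be 1 (only option left).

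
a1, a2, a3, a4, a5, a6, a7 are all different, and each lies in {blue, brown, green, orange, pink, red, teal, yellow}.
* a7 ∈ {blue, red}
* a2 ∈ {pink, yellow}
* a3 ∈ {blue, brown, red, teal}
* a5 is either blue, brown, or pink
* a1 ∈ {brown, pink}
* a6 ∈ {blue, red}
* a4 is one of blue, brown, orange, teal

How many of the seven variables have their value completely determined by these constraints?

3

Among the 7 variables, orange fits only a4 (and all 7 values in {blue, brown, orange, pink, red, teal, yellow} must be used), so a4 = orange.
The 6 still-open variables draw from only 6 values {blue, brown, pink, red, teal, yellow}, so each is used; only a3 can be teal, hence a3 = teal.
The 5 still-open variables draw from only 5 values {blue, brown, pink, red, yellow}, so each is used; only a2 can be yellow, hence a2 = yellow.
The 2 variables a6 and a7 are confined to {blue, red}, which locks those values in; drop them from a5.
Determined: a2=yellow, a3=teal, a4=orange. The other variables each still have more than one consistent value. That makes 3.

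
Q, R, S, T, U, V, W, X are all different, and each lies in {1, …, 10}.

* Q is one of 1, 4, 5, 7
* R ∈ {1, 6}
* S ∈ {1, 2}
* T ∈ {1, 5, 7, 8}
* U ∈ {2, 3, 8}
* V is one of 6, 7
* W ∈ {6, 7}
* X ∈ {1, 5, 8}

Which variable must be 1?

The 8 variables together cover exactly {1, 2, 3, 4, 5, 6, 7, 8} — 8 values for 8 variables — and 3 appears only in U's list, so U = 3.
The 7 still-open variables draw from only 7 values {1, 2, 4, 5, 6, 7, 8}, so each is used; only S can be 2, hence S = 2.
Among the 6 still-open variables, 4 fits only Q (and all 6 values in {1, 4, 5, 6, 7, 8} must be used), so Q = 4.
V and W between them cover only {6, 7} — a naked pair. Remove those values from R, T.
So 1 goes to R.

R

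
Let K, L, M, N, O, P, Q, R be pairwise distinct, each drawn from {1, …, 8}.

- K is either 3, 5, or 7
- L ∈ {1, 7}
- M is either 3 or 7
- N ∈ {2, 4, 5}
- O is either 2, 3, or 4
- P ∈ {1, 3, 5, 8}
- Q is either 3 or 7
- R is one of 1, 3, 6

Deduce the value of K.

5

The 8 variables together cover exactly {1, 2, 3, 4, 5, 6, 7, 8} — 8 values for 8 variables — and 6 appears only in R's list, so R = 6.
The 7 still-open variables together cover exactly {1, 2, 3, 4, 5, 7, 8} — 7 values for 7 variables — and 8 appears only in P's list, so P = 8.
Among the 6 still-open variables, 1 fits only L (and all 6 values in {1, 2, 3, 4, 5, 7} must be used), so L = 1.
M and Q share exactly the 2 values {3, 7}; by pigeonhole those values go to them, so strike 3, 7 from K, O.
So K = 5.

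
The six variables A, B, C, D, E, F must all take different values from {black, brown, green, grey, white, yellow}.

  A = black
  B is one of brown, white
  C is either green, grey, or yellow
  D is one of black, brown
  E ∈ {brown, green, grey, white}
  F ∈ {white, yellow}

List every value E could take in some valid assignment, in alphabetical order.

A must be black (only option left). Strike black from D.
That leaves D = brown. Remove brown from B, E.
B's domain is down to {white}, so B = white. Strike white from E, F.
F has just one choice, so F = yellow. Strike yellow from C.
No further eliminations apply; E can still be any of green, grey.

green, grey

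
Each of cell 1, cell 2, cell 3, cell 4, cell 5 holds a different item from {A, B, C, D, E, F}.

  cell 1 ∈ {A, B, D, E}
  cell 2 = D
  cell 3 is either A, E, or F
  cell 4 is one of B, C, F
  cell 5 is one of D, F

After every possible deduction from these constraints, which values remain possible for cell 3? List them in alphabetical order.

A, E

cell 2 must be D (only option left). Eliminate D elsewhere: cell 1, cell 5.
cell 5 must be F (only option left). Strike F from cell 3, cell 4.
No further eliminations apply; cell 3 can still be any of A, E.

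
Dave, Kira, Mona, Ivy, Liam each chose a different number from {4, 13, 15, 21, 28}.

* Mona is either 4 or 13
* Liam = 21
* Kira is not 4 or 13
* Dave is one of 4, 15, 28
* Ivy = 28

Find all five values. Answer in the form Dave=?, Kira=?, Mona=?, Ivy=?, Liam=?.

Dave=4, Kira=15, Mona=13, Ivy=28, Liam=21

Ivy's domain is down to {28}, so Ivy = 28. So Dave, Kira can't be 28.
Liam has just one choice, so Liam = 21. Strike 21 from Kira.
Kira must be 15 (only option left). So Dave can't be 15.
Dave has just one choice, so Dave = 4. Eliminate 4 elsewhere: Mona.
That leaves Mona = 13.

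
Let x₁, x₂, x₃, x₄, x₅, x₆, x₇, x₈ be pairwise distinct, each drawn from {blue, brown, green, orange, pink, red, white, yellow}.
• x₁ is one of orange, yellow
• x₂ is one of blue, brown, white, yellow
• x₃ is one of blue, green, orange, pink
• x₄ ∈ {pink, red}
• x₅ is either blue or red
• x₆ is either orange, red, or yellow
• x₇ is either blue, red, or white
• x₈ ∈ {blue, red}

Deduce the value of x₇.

white

The 8 variables draw from only 8 values {blue, brown, green, orange, pink, red, white, yellow}, so each is used; only x₂ can be brown, hence x₂ = brown.
Among the 7 still-open variables, green fits only x₃ (and all 7 values in {blue, green, orange, pink, red, white, yellow} must be used), so x₃ = green.
The 6 still-open variables together cover exactly {blue, orange, pink, red, white, yellow} — 6 values for 6 variables — and pink appears only in x₄'s list, so x₄ = pink.
The 5 still-open variables together cover exactly {blue, orange, red, white, yellow} — 5 values for 5 variables — and white appears only in x₇'s list, so x₇ = white.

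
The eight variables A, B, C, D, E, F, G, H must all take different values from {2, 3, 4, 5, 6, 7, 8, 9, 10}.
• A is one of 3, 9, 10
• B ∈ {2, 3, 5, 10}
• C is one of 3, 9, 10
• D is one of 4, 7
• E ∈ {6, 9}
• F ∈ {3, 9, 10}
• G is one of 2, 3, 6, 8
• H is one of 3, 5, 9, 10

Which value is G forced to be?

8

The 3 variables A, C, F are confined to {3, 9, 10}, which locks those values in; drop them from B, E, G, H.
E's domain is down to {6}, so E = 6. Remove 6 from G.
H must be 5 (only option left). Remove 5 from B.
B must be 2 (only option left). Strike 2 from G.
So G = 8.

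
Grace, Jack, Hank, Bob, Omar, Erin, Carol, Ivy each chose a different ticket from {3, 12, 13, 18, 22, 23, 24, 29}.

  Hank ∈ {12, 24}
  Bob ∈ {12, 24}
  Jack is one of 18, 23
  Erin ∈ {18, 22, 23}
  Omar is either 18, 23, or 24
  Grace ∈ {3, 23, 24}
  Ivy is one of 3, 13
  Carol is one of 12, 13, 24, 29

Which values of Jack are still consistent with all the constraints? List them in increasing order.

18, 23

The 8 variables together cover exactly {3, 12, 13, 18, 22, 23, 24, 29} — 8 values for 8 variables — and 22 appears only in Erin's list, so Erin = 22.
The 7 still-open variables together cover exactly {3, 12, 13, 18, 23, 24, 29} — 7 values for 7 variables — and 29 appears only in Carol's list, so Carol = 29.
The 6 still-open variables together cover exactly {3, 12, 13, 18, 23, 24} — 6 values for 6 variables — and 13 appears only in Ivy's list, so Ivy = 13.
The 5 still-open variables draw from only 5 values {3, 12, 18, 23, 24}, so each is used; only Grace can be 3, hence Grace = 3.
Hank and Bob share exactly the 2 values {12, 24}; by pigeonhole those values go to them, so strike 12, 24 from Omar.
No further eliminations apply; Jack can still be any of 18, 23.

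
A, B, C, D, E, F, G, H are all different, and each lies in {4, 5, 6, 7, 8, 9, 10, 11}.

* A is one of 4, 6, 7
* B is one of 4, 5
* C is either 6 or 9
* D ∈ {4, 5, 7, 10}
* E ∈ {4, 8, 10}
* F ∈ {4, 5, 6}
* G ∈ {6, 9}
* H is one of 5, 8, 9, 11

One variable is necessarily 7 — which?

The 8 variables draw from only 8 values {4, 5, 6, 7, 8, 9, 10, 11}, so each is used; only H can be 11, hence H = 11.
The 7 still-open variables together cover exactly {4, 5, 6, 7, 8, 9, 10} — 7 values for 7 variables — and 8 appears only in E's list, so E = 8.
Among the 6 still-open variables, 10 fits only D (and all 6 values in {4, 5, 6, 7, 9, 10} must be used), so D = 10.
The 5 still-open variables together cover exactly {4, 5, 6, 7, 9} — 5 values for 5 variables — and 7 appears only in A's list, so A = 7.

A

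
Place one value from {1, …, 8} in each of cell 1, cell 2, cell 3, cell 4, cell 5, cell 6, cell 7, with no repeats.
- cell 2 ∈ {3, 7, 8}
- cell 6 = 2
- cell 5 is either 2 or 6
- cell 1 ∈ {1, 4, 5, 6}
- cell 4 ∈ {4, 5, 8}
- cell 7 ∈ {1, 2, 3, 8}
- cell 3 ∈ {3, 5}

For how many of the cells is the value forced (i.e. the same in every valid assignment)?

cell 6 has just one choice, so cell 6 = 2. So cell 5, cell 7 can't be 2.
That leaves cell 5 = 6. Remove 6 from cell 1.
Determined: cell 5=6, cell 6=2. The other cells each still have more than one consistent value. That makes 2.

2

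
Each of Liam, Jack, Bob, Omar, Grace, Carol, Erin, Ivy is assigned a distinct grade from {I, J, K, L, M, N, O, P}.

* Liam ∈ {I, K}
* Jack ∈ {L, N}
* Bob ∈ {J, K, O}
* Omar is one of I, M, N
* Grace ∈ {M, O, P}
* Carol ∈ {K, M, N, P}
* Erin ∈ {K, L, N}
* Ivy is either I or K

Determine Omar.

Among the 8 variables, J fits only Bob (and all 8 values in {I, J, K, L, M, N, O, P} must be used), so Bob = J.
Among the 7 still-open variables, O fits only Grace (and all 7 values in {I, K, L, M, N, O, P} must be used), so Grace = O.
The 6 still-open variables together cover exactly {I, K, L, M, N, P} — 6 values for 6 variables — and P appears only in Carol's list, so Carol = P.
The 5 still-open variables draw from only 5 values {I, K, L, M, N}, so each is used; only Omar can be M, hence Omar = M.

M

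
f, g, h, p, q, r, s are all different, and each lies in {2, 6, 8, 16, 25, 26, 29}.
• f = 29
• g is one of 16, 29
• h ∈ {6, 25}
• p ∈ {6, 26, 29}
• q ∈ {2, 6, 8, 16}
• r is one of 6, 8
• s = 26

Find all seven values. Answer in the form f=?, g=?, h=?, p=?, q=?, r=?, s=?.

f must be 29 (only option left). So g, p can't be 29.
g must be 16 (only option left). So q can't be 16.
That leaves s = 26. So p can't be 26.
That leaves p = 6. Strike 6 from h, q, r.
r's domain is down to {8}, so r = 8. Strike 8 from q.
h's domain is down to {25}, so h = 25.
q has just one choice, so q = 2.

f=29, g=16, h=25, p=6, q=2, r=8, s=26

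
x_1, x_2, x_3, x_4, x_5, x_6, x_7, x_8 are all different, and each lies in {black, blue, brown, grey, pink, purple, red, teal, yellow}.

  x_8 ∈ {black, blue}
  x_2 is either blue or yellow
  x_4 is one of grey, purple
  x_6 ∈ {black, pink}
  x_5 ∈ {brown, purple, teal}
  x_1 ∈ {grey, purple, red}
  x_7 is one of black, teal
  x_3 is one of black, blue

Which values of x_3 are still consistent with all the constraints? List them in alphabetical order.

x_3 and x_8 between them cover only {black, blue} — a naked pair. Remove those values from x_2, x_6, x_7.
x_2 must be yellow (only option left).
x_6 must be pink (only option left).
x_7 has just one choice, so x_7 = teal. Remove teal from x_5.
No further eliminations apply; x_3 can still be any of black, blue.

black, blue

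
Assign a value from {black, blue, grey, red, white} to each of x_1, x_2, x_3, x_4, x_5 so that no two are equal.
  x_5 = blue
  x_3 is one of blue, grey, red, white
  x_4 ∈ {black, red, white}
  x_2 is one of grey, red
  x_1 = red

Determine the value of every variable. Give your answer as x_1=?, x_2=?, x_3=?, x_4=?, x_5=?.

x_1's domain is down to {red}, so x_1 = red. Remove red from x_2, x_3, x_4.
That leaves x_2 = grey. Remove grey from x_3.
x_5 must be blue (only option left). Remove blue from x_3.
x_3 has just one choice, so x_3 = white. Eliminate white elsewhere: x_4.
That leaves x_4 = black.

x_1=red, x_2=grey, x_3=white, x_4=black, x_5=blue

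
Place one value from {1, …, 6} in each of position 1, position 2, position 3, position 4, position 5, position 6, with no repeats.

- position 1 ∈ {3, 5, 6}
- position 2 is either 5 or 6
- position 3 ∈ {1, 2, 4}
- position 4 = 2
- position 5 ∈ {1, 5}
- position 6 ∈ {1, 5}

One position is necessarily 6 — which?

position 2

position 4's domain is down to {2}, so position 4 = 2. Eliminate 2 elsewhere: position 3.
The 5 still-open variables together cover exactly {1, 3, 4, 5, 6} — 5 values for 5 variables — and 3 appears only in position 1's list, so position 1 = 3.
The 4 still-open variables together cover exactly {1, 4, 5, 6} — 4 values for 4 variables — and 4 appears only in position 3's list, so position 3 = 4.
The 3 still-open variables together cover exactly {1, 5, 6} — 3 values for 3 variables — and 6 appears only in position 2's list, so position 2 = 6.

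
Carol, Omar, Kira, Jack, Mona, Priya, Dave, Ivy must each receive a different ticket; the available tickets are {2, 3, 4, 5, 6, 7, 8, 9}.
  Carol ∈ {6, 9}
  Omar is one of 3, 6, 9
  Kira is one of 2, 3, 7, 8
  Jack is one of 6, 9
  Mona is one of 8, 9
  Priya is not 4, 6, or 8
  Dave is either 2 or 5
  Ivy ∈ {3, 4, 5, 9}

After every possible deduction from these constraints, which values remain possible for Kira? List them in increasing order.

The 8 variables draw from only 8 values {2, 3, 4, 5, 6, 7, 8, 9}, so each is used; only Ivy can be 4, hence Ivy = 4.
Carol and Jack share exactly the 2 values {6, 9}; by pigeonhole those values go to them, so strike 6, 9 from Omar, Mona, Priya.
Omar's domain is down to {3}, so Omar = 3. Remove 3 from Kira, Priya.
Mona must be 8 (only option left). Strike 8 from Kira.
No further eliminations apply; Kira can still be any of 2, 7.

2, 7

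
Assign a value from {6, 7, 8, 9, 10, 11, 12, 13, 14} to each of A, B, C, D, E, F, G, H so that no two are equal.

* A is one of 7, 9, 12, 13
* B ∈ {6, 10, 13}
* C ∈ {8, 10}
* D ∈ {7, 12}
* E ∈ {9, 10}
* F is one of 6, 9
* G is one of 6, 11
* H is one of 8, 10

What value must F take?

6

Among the 8 variables, 11 fits only G (and all 8 values in {6, 7, 8, 9, 10, 11, 12, 13} must be used), so G = 11.
The 2 variables C and H are confined to {8, 10}, which locks those values in; drop them from B, E.
E's domain is down to {9}, so E = 9. Strike 9 from A, F.
So F = 6.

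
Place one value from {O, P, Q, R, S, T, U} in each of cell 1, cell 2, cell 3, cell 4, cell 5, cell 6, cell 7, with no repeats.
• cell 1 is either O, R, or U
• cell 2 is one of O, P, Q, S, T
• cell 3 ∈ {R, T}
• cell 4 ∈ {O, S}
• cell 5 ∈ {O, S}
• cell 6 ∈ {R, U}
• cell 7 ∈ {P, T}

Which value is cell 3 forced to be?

T

The 7 variables together cover exactly {O, P, Q, R, S, T, U} — 7 values for 7 variables — and Q appears only in cell 2's list, so cell 2 = Q.
The 6 still-open variables together cover exactly {O, P, R, S, T, U} — 6 values for 6 variables — and P appears only in cell 7's list, so cell 7 = P.
The 5 still-open variables together cover exactly {O, R, S, T, U} — 5 values for 5 variables — and T appears only in cell 3's list, so cell 3 = T.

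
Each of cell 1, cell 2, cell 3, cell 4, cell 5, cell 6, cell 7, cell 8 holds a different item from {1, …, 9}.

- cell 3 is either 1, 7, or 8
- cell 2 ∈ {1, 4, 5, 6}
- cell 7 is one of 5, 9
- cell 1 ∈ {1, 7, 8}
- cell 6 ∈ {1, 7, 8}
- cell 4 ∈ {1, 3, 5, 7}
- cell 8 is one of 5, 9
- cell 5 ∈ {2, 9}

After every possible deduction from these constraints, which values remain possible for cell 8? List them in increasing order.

5, 9

cell 7 and cell 8 share exactly the 2 values {5, 9}; by pigeonhole those values go to them, so strike 5, 9 from cell 2, cell 4, cell 5.
cell 5's domain is down to {2}, so cell 5 = 2.
The 3 variables cell 1, cell 3, cell 6 are confined to {1, 7, 8}, which locks those values in; drop them from cell 2, cell 4.
cell 4 has just one choice, so cell 4 = 3.
No further eliminations apply; cell 8 can still be any of 5, 9.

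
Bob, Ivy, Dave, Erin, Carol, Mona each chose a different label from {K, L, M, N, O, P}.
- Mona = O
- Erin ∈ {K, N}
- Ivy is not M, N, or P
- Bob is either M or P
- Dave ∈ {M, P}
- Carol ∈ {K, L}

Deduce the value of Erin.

N

Mona's domain is down to {O}, so Mona = O. Remove O from Ivy.
The 5 still-open variables draw from only 5 values {K, L, M, N, P}, so each is used; only Erin can be N, hence Erin = N.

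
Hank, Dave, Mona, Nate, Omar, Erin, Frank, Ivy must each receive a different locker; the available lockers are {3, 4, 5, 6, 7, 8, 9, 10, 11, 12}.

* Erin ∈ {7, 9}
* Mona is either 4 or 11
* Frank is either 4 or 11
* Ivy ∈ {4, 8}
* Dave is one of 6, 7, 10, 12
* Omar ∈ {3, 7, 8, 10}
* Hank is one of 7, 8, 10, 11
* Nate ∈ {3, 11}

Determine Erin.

9

Mona and Frank between them cover only {4, 11} — a naked pair. Remove those values from Hank, Nate, Ivy.
Nate has just one choice, so Nate = 3. Remove 3 from Omar.
That leaves Ivy = 8. Eliminate 8 elsewhere: Hank, Omar.
The 2 variables Hank and Omar are confined to {7, 10}, which locks those values in; drop them from Dave, Erin.
So Erin = 9.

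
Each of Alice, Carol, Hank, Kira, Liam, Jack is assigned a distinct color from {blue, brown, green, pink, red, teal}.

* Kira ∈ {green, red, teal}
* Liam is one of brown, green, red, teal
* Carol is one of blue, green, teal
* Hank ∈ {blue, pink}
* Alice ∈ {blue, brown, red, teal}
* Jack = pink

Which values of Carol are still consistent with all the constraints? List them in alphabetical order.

green, teal

Jack must be pink (only option left). So Hank can't be pink.
Hank has just one choice, so Hank = blue. So Alice, Carol can't be blue.
No further eliminations apply; Carol can still be any of green, teal.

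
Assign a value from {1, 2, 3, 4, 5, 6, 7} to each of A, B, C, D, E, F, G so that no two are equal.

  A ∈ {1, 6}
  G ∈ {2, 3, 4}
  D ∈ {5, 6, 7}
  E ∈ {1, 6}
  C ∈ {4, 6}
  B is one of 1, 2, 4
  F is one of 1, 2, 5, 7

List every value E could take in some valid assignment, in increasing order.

1, 6

The 7 variables draw from only 7 values {1, 2, 3, 4, 5, 6, 7}, so each is used; only G can be 3, hence G = 3.
A and E share exactly the 2 values {1, 6}; by pigeonhole those values go to them, so strike 1, 6 from B, C, D, F.
C must be 4 (only option left). Remove 4 from B.
B's domain is down to {2}, so B = 2. Remove 2 from F.
No further eliminations apply; E can still be any of 1, 6.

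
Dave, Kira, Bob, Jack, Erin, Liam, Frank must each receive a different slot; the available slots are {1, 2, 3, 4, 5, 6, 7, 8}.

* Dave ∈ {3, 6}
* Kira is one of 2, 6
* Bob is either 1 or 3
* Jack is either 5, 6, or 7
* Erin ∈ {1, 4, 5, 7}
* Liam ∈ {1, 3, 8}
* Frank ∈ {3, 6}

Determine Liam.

8

Dave and Frank share exactly the 2 values {3, 6}; by pigeonhole those values go to them, so strike 3, 6 from Kira, Bob, Jack, Liam.
Kira's domain is down to {2}, so Kira = 2.
Bob has just one choice, so Bob = 1. So Erin, Liam can't be 1.
So Liam = 8.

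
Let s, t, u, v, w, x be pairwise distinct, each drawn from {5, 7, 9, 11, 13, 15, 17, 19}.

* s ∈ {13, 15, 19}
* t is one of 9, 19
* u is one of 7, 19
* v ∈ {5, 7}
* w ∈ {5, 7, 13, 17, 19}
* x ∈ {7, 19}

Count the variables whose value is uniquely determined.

u and x share exactly the 2 values {7, 19}; by pigeonhole those values go to them, so strike 7, 19 from s, t, v, w.
t's domain is down to {9}, so t = 9.
That leaves v = 5. Remove 5 from w.
Determined: t=9, v=5. The other variables each still have more than one consistent value. That makes 2.

2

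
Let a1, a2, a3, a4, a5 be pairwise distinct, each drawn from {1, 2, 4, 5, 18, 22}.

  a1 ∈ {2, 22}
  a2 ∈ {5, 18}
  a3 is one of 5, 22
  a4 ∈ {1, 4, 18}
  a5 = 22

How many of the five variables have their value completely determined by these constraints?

a5 has just one choice, so a5 = 22. Strike 22 from a1, a3.
a1's domain is down to {2}, so a1 = 2.
a3's domain is down to {5}, so a3 = 5. Eliminate 5 elsewhere: a2.
a2 has just one choice, so a2 = 18. Eliminate 18 elsewhere: a4.
Determined: a1=2, a2=18, a3=5, a5=22. The other variables each still have more than one consistent value. That makes 4.

4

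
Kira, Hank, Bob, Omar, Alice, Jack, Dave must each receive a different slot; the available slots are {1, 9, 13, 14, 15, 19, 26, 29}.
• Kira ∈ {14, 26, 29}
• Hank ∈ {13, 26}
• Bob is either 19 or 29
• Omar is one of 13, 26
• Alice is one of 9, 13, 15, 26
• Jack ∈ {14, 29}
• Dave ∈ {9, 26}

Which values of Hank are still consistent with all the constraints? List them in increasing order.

13, 26

The 7 variables together cover exactly {9, 13, 14, 15, 19, 26, 29} — 7 values for 7 variables — and 15 appears only in Alice's list, so Alice = 15.
The 6 still-open variables together cover exactly {9, 13, 14, 19, 26, 29} — 6 values for 6 variables — and 9 appears only in Dave's list, so Dave = 9.
The 5 still-open variables draw from only 5 values {13, 14, 19, 26, 29}, so each is used; only Bob can be 19, hence Bob = 19.
The 2 variables Hank and Omar are confined to {13, 26}, which locks those values in; drop them from Kira.
No further eliminations apply; Hank can still be any of 13, 26.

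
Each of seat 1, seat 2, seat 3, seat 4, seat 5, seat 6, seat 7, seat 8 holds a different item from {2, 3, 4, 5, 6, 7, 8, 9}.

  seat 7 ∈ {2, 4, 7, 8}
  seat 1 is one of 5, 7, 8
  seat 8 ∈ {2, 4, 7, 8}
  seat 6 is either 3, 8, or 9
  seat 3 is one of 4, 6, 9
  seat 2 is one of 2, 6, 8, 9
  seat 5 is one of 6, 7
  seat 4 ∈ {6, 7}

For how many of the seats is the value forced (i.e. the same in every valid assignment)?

Among the 8 variables, 3 fits only seat 6 (and all 8 values in {2, 3, 4, 5, 6, 7, 8, 9} must be used), so seat 6 = 3.
The 7 still-open variables together cover exactly {2, 4, 5, 6, 7, 8, 9} — 7 values for 7 variables — and 5 appears only in seat 1's list, so seat 1 = 5.
seat 4 and seat 5 between them cover only {6, 7} — a naked pair. Remove those values from seat 2, seat 3, seat 7, seat 8.
Determined: seat 1=5, seat 6=3. The other seats each still have more than one consistent value. That makes 2.

2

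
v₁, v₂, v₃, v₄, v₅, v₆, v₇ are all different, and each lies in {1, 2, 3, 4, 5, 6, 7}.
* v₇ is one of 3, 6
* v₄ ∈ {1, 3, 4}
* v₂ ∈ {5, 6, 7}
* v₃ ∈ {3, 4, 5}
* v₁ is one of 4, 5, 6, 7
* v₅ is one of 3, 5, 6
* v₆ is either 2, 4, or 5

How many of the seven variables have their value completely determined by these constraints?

2

Among the 7 variables, 1 fits only v₄ (and all 7 values in {1, 2, 3, 4, 5, 6, 7} must be used), so v₄ = 1.
The 6 still-open variables draw from only 6 values {2, 3, 4, 5, 6, 7}, so each is used; only v₆ can be 2, hence v₆ = 2.
Determined: v₄=1, v₆=2. The other variables each still have more than one consistent value. That makes 2.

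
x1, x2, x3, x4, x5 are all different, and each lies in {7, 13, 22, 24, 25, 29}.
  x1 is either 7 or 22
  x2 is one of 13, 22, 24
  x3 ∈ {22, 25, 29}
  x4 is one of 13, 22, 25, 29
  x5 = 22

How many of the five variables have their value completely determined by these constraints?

x5 must be 22 (only option left). Eliminate 22 elsewhere: x1, x2, x3, x4.
That leaves x1 = 7.
Determined: x1=7, x5=22. The other variables each still have more than one consistent value. That makes 2.

2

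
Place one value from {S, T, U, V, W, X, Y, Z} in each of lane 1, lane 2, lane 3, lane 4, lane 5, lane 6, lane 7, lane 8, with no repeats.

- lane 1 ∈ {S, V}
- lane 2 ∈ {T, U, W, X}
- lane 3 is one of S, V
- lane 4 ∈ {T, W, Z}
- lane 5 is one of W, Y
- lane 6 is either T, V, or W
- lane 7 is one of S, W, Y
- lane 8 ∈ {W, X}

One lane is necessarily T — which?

Among the 8 variables, U fits only lane 2 (and all 8 values in {S, T, U, V, W, X, Y, Z} must be used), so lane 2 = U.
The 7 still-open variables draw from only 7 values {S, T, V, W, X, Y, Z}, so each is used; only lane 8 can be X, hence lane 8 = X.
The 6 still-open variables draw from only 6 values {S, T, V, W, Y, Z}, so each is used; only lane 4 can be Z, hence lane 4 = Z.
The 5 still-open variables together cover exactly {S, T, V, W, Y} — 5 values for 5 variables — and T appears only in lane 6's list, so lane 6 = T.

lane 6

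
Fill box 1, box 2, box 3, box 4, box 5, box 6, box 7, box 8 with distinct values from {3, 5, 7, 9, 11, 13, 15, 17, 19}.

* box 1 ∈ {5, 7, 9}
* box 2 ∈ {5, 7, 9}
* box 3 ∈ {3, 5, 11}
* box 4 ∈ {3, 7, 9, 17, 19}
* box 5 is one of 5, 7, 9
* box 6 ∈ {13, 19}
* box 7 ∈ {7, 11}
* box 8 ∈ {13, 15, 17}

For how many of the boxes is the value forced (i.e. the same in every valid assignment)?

box 1, box 2, box 5 between them cover only {5, 7, 9} — a naked triple. Remove those values from box 3, box 4, box 7.
box 7 must be 11 (only option left). Strike 11 from box 3.
box 3 has just one choice, so box 3 = 3. Remove 3 from box 4.
Determined: box 3=3, box 7=11. The other boxes each still have more than one consistent value. That makes 2.

2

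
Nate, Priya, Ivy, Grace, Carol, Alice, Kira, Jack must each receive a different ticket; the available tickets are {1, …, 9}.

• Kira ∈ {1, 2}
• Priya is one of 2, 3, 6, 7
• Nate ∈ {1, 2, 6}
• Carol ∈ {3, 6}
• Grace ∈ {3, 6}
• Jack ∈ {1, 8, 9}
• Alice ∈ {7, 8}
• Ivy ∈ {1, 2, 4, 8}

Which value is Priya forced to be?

7

The 8 variables together cover exactly {1, 2, 3, 4, 6, 7, 8, 9} — 8 values for 8 variables — and 4 appears only in Ivy's list, so Ivy = 4.
The 7 still-open variables draw from only 7 values {1, 2, 3, 6, 7, 8, 9}, so each is used; only Jack can be 9, hence Jack = 9.
The 6 still-open variables together cover exactly {1, 2, 3, 6, 7, 8} — 6 values for 6 variables — and 8 appears only in Alice's list, so Alice = 8.
Among the 5 still-open variables, 7 fits only Priya (and all 5 values in {1, 2, 3, 6, 7} must be used), so Priya = 7.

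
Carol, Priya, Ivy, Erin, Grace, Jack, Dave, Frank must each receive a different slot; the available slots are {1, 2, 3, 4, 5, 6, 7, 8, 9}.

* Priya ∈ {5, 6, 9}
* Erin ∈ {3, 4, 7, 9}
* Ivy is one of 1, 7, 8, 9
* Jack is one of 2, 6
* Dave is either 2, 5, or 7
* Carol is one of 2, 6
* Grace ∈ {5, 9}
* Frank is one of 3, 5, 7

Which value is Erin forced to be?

4

Carol and Jack share exactly the 2 values {2, 6}; by pigeonhole those values go to them, so strike 2, 6 from Priya, Dave.
Priya and Grace share exactly the 2 values {5, 9}; by pigeonhole those values go to them, so strike 5, 9 from Ivy, Erin, Dave, Frank.
Dave must be 7 (only option left). Remove 7 from Ivy, Erin, Frank.
Frank has just one choice, so Frank = 3. So Erin can't be 3.
So Erin = 4.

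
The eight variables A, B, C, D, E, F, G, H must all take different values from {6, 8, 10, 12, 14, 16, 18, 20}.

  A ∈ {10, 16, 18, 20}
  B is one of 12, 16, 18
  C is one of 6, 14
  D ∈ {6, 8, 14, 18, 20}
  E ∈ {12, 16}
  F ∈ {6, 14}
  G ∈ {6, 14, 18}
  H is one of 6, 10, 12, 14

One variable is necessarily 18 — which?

The 8 variables together cover exactly {6, 8, 10, 12, 14, 16, 18, 20} — 8 values for 8 variables — and 8 appears only in D's list, so D = 8.
Among the 7 still-open variables, 20 fits only A (and all 7 values in {6, 10, 12, 14, 16, 18, 20} must be used), so A = 20.
The 6 still-open variables together cover exactly {6, 10, 12, 14, 16, 18} — 6 values for 6 variables — and 10 appears only in H's list, so H = 10.
The 2 variables C and F are confined to {6, 14}, which locks those values in; drop them from G.
So 18 goes to G.

G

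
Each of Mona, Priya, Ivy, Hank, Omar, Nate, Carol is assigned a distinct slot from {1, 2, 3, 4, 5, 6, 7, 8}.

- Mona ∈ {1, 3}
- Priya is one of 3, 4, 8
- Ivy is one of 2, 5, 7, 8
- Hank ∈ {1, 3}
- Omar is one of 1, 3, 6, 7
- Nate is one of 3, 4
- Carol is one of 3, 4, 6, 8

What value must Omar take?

7

The 2 variables Mona and Hank are confined to {1, 3}, which locks those values in; drop them from Priya, Omar, Nate, Carol.
Nate's domain is down to {4}, so Nate = 4. Strike 4 from Priya, Carol.
Priya has just one choice, so Priya = 8. Strike 8 from Ivy, Carol.
Carol's domain is down to {6}, so Carol = 6. So Omar can't be 6.
So Omar = 7.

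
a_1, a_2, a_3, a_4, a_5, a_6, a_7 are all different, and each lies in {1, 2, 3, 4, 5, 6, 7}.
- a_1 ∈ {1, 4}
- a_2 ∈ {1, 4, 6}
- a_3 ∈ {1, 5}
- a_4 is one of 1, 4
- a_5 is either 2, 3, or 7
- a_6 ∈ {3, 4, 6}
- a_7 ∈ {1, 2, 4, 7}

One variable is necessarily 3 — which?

a_6

The 7 variables draw from only 7 values {1, 2, 3, 4, 5, 6, 7}, so each is used; only a_3 can be 5, hence a_3 = 5.
a_1 and a_4 between them cover only {1, 4} — a naked pair. Remove those values from a_2, a_6, a_7.
a_2 must be 6 (only option left). So a_6 can't be 6.
So 3 goes to a_6.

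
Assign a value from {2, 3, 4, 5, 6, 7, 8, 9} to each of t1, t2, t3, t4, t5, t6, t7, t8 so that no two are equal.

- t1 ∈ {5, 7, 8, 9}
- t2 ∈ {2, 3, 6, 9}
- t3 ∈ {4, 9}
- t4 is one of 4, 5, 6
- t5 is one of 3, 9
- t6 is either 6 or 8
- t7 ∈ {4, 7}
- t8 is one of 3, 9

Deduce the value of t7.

7

Among the 8 variables, 2 fits only t2 (and all 8 values in {2, 3, 4, 5, 6, 7, 8, 9} must be used), so t2 = 2.
t5 and t8 between them cover only {3, 9} — a naked pair. Remove those values from t1, t3.
t3 has just one choice, so t3 = 4. Strike 4 from t4, t7.
So t7 = 7.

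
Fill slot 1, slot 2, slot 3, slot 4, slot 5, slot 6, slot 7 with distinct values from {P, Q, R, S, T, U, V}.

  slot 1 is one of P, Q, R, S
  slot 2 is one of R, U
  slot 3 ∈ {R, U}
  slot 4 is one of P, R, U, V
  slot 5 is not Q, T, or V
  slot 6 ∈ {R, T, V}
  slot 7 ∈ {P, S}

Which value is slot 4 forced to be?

V

The 7 variables draw from only 7 values {P, Q, R, S, T, U, V}, so each is used; only slot 1 can be Q, hence slot 1 = Q.
The 6 still-open variables together cover exactly {P, R, S, T, U, V} — 6 values for 6 variables — and T appears only in slot 6's list, so slot 6 = T.
The 5 still-open variables draw from only 5 values {P, R, S, U, V}, so each is used; only slot 4 can be V, hence slot 4 = V.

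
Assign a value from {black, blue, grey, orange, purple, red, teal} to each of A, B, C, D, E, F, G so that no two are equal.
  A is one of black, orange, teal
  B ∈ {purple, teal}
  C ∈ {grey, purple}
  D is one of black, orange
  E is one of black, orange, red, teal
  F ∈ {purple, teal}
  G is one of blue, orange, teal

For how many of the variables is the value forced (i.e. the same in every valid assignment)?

The 7 variables draw from only 7 values {black, blue, grey, orange, purple, red, teal}, so each is used; only G can be blue, hence G = blue.
The 6 still-open variables draw from only 6 values {black, grey, orange, purple, red, teal}, so each is used; only C can be grey, hence C = grey.
The 5 still-open variables draw from only 5 values {black, orange, purple, red, teal}, so each is used; only E can be red, hence E = red.
The 2 variables B and F are confined to {purple, teal}, which locks those values in; drop them from A.
Determined: C=grey, E=red, G=blue. The other variables each still have more than one consistent value. That makes 3.

3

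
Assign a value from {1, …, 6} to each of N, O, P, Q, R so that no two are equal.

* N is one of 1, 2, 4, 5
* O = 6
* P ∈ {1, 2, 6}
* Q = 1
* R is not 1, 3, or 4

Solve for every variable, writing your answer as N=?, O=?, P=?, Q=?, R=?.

O must be 6 (only option left). So P, R can't be 6.
Q has just one choice, so Q = 1. So N, P can't be 1.
P's domain is down to {2}, so P = 2. Remove 2 from N, R.
That leaves R = 5. Remove 5 from N.
That leaves N = 4.

N=4, O=6, P=2, Q=1, R=5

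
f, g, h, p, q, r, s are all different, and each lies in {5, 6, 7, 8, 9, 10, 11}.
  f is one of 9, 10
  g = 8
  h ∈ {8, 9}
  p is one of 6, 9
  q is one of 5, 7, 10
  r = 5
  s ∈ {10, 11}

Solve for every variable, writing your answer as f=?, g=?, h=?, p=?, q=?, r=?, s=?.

g's domain is down to {8}, so g = 8. Eliminate 8 elsewhere: h.
h has just one choice, so h = 9. Strike 9 from f, p.
p's domain is down to {6}, so p = 6.
r must be 5 (only option left). Strike 5 from q.
f has just one choice, so f = 10. So q, s can't be 10.
q must be 7 (only option left).
s's domain is down to {11}, so s = 11.

f=10, g=8, h=9, p=6, q=7, r=5, s=11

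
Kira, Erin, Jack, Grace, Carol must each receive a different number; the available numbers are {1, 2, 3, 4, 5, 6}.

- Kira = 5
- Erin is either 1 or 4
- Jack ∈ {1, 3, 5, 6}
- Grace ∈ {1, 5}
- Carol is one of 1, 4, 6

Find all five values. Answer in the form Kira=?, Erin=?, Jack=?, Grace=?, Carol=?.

Kira=5, Erin=4, Jack=3, Grace=1, Carol=6

Kira's domain is down to {5}, so Kira = 5. So Jack, Grace can't be 5.
Grace's domain is down to {1}, so Grace = 1. Remove 1 from Erin, Jack, Carol.
Erin must be 4 (only option left). Eliminate 4 elsewhere: Carol.
Carol's domain is down to {6}, so Carol = 6. Strike 6 from Jack.
Jack's domain is down to {3}, so Jack = 3.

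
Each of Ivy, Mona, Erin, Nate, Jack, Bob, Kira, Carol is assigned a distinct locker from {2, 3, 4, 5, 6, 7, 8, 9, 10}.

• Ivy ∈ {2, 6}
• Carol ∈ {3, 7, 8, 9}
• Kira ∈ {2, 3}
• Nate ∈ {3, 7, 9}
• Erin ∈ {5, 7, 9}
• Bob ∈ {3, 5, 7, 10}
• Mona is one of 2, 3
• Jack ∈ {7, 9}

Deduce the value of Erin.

5

Among the 8 variables, 6 fits only Ivy (and all 8 values in {2, 3, 5, 6, 7, 8, 9, 10} must be used), so Ivy = 6.
The 7 still-open variables draw from only 7 values {2, 3, 5, 7, 8, 9, 10}, so each is used; only Carol can be 8, hence Carol = 8.
The 6 still-open variables draw from only 6 values {2, 3, 5, 7, 9, 10}, so each is used; only Bob can be 10, hence Bob = 10.
The 5 still-open variables draw from only 5 values {2, 3, 5, 7, 9}, so each is used; only Erin can be 5, hence Erin = 5.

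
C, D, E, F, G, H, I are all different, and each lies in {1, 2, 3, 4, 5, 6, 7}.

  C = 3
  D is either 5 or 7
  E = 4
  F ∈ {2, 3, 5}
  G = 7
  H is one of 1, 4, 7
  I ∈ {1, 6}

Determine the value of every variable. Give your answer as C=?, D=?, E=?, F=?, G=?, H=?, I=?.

C=3, D=5, E=4, F=2, G=7, H=1, I=6

C has just one choice, so C = 3. Remove 3 from F.
That leaves E = 4. Strike 4 from H.
G must be 7 (only option left). Strike 7 from D, H.
That leaves H = 1. Strike 1 from I.
I's domain is down to {6}, so I = 6.
D's domain is down to {5}, so D = 5. Eliminate 5 elsewhere: F.
That leaves F = 2.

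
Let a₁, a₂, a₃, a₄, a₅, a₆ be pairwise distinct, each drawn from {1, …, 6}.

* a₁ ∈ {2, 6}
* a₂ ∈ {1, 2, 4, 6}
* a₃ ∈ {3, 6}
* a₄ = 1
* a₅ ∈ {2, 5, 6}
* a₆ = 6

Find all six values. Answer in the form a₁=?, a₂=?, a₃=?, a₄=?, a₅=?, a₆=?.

a₁=2, a₂=4, a₃=3, a₄=1, a₅=5, a₆=6

a₄ has just one choice, so a₄ = 1. Strike 1 from a₂.
a₆ must be 6 (only option left). So a₁, a₂, a₃, a₅ can't be 6.
That leaves a₁ = 2. Remove 2 from a₂, a₅.
a₂ must be 4 (only option left).
a₃ must be 3 (only option left).
a₅ must be 5 (only option left).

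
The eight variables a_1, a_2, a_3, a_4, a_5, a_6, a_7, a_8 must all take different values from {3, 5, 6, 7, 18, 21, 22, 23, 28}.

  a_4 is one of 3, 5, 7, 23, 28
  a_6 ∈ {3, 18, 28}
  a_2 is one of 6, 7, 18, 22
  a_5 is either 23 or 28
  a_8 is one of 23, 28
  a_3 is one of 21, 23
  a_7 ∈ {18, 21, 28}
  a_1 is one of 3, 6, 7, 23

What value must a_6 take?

3

a_5 and a_8 share exactly the 2 values {23, 28}; by pigeonhole those values go to them, so strike 23, 28 from a_1, a_3, a_4, a_6, a_7.
a_3 has just one choice, so a_3 = 21. Strike 21 from a_7.
That leaves a_7 = 18. Strike 18 from a_2, a_6.
So a_6 = 3.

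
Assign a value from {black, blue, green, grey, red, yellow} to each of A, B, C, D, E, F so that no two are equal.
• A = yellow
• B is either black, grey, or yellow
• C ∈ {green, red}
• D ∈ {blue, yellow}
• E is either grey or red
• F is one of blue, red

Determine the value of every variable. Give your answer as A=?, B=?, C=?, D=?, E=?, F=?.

A has just one choice, so A = yellow. Eliminate yellow elsewhere: B, D.
That leaves D = blue. Strike blue from F.
That leaves F = red. Remove red from C, E.
C's domain is down to {green}, so C = green.
That leaves E = grey. Remove grey from B.
B's domain is down to {black}, so B = black.

A=yellow, B=black, C=green, D=blue, E=grey, F=red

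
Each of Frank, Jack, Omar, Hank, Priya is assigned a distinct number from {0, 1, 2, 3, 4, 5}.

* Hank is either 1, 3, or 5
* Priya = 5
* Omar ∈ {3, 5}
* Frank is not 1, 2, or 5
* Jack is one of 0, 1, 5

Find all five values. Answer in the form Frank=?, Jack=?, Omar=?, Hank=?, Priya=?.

Frank=4, Jack=0, Omar=3, Hank=1, Priya=5

Priya's domain is down to {5}, so Priya = 5. Eliminate 5 elsewhere: Jack, Omar, Hank.
Omar has just one choice, so Omar = 3. Strike 3 from Frank, Hank.
Hank's domain is down to {1}, so Hank = 1. Eliminate 1 elsewhere: Jack.
Jack's domain is down to {0}, so Jack = 0. Strike 0 from Frank.
That leaves Frank = 4.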